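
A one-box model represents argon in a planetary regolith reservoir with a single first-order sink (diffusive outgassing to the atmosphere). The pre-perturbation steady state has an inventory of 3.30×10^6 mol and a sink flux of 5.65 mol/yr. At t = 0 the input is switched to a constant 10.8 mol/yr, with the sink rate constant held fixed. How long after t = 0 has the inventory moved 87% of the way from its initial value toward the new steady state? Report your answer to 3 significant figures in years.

1.19×10^6 yr

τ = M₀/F₀ = 3.30×10^6/5.65 = 584100 yr.
The remaining gap fraction is e^(−t/τ); 87% covered ⇒ e^(−t/τ) = 0.130.
t = −τ ln(0.130) = 584100 × 2.040 = 1.192×10^6 yr.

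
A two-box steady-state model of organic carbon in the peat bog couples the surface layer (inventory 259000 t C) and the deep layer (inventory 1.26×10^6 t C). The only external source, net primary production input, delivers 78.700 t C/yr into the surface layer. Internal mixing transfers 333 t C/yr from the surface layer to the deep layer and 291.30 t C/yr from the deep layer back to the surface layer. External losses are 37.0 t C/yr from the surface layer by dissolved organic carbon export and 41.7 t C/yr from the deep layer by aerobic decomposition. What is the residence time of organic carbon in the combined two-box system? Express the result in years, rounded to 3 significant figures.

For the system as a whole, the A↔B exchange is internal and contributes nothing to the throughput; only the external sinks remove mass.
M_total = 259000 + 1.26×10^6 = 1.5190×10^6 t C.
ΣF_external_out = 37.0 + 41.7 = 78.700 t C/yr.
τ = M_total / ΣF_ext = 1.5190×10^6 / 78.700 = 19300 yr.

19300 yr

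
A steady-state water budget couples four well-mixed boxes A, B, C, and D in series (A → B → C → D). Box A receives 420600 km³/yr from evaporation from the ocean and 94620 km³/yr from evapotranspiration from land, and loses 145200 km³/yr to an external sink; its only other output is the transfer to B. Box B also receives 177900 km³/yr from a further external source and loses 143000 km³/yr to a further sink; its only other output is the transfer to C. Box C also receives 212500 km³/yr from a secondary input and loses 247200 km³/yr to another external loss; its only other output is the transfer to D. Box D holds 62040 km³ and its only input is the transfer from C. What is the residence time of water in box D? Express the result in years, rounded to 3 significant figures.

Box A: F(A→B) = (420600 + 94620) − 145200 = 370020 km³/yr.
Box B: F(B→C) = (370020 + 177900) − 143000 = 404920 km³/yr.
Box C: F(C→D) = (404920 + 212500) − 247200 = 370220 km³/yr.
Box D throughput = its input = 370220 km³/yr; τ = 62040 / 370220 = 0.1676 yr.

0.168 yr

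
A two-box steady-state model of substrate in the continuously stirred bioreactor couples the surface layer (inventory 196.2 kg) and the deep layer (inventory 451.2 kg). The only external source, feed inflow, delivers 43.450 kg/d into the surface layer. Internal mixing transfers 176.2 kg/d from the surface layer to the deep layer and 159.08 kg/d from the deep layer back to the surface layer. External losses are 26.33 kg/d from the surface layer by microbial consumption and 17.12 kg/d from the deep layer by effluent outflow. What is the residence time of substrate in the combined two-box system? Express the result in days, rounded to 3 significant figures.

Residence time in the combined system uses the total inventory and the total *external* removal — internal exchanges between the two boxes cancel.
M_total = 196.2 + 451.2 = 647.40 kg.
ΣF_external_out = 26.33 + 17.12 = 43.450 kg/d.
τ = M_total / ΣF_ext = 647.40 / 43.450 = 14.90 d.

14.9 d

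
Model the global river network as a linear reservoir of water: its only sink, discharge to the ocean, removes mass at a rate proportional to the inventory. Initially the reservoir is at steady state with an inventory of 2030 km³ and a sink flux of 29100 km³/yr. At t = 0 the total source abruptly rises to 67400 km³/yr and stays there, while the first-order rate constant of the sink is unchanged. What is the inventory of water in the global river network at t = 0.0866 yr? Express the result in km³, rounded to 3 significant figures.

3930 km³

τ = M₀/F₀ = 2030/29100 = 0.06976 yr; rate constant k = 1/τ.
New steady state M_∞ = F₁/k = F₁·τ = 67400 × 0.06976 = 4701.8 km³.
M(t) = M_∞ + (M₀ − M_∞)·e^(−t/τ); t/τ = 0.0866/0.06976 = 1.241, so e^(−t/τ) = 0.2890.
M(t) = 4701.8 − 2672 × 0.2890 = 3929.7 km³.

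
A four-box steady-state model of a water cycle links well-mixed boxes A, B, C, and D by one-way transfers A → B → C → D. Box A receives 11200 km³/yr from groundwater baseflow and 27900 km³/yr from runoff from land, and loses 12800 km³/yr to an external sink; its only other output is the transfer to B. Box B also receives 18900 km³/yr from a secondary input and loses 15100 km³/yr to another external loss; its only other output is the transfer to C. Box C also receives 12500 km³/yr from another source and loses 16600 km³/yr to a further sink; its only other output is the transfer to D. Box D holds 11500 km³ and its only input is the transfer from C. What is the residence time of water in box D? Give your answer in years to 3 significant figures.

Box A: F(A→B) = (11200 + 27900) − 12800 = 26300 km³/yr.
Box B: F(B→C) = (26300 + 18900) − 15100 = 30100 km³/yr.
Box C: F(C→D) = (30100 + 12500) − 16600 = 26000 km³/yr.
Box D throughput = its input = 26000 km³/yr; τ = 11500 / 26000 = 0.4423 yr.

0.442 yr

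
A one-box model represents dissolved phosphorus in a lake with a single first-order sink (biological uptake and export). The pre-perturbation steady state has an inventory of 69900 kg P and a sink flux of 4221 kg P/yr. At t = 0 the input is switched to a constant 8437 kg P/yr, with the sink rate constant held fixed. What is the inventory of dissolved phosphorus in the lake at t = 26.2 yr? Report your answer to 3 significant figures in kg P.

125000 kg P

τ = M₀/F₀ = 69900/4221 = 16.56 yr; rate constant k = 1/τ.
New steady state M_∞ = F₁/k = F₁·τ = 8437 × 16.56 = 139720 kg P.
M(t) = M_∞ + (M₀ − M_∞)·e^(−t/τ); t/τ = 26.2/16.56 = 1.582, so e^(−t/τ) = 0.2055.
M(t) = 139720 − 69820 × 0.2055 = 125370 kg P.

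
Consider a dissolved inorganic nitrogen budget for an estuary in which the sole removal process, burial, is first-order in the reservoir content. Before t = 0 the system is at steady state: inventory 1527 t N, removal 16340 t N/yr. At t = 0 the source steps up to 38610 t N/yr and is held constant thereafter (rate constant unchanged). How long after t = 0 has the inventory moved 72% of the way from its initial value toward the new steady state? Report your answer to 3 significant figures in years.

0.119 yr

τ = M₀/F₀ = 1527/16340 = 0.09345 yr.
The remaining gap fraction is e^(−t/τ); 72% covered ⇒ e^(−t/τ) = 0.280.
t = −τ ln(0.280) = 0.09345 × 1.273 = 0.1190 yr.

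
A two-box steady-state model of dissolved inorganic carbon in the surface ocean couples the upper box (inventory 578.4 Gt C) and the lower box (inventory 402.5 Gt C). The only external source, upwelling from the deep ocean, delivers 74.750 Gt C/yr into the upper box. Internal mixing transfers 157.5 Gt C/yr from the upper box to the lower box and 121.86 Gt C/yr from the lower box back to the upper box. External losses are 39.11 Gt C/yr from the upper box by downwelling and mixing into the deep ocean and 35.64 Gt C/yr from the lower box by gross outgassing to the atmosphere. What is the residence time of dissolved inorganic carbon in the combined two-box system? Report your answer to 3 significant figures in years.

For the system as a whole, the A↔B exchange is internal and contributes nothing to the throughput; only the external sinks remove mass.
M_total = 578.4 + 402.5 = 980.90 Gt C.
ΣF_external_out = 39.11 + 35.64 = 74.750 Gt C/yr.
τ = M_total / ΣF_ext = 980.90 / 74.750 = 13.12 yr.

13.1 yr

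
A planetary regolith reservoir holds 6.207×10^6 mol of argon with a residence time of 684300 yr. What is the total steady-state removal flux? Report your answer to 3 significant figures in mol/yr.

9.07 mol/yr

F = M / τ = 6.207×10^6 / 684300 = 9.071 mol/yr.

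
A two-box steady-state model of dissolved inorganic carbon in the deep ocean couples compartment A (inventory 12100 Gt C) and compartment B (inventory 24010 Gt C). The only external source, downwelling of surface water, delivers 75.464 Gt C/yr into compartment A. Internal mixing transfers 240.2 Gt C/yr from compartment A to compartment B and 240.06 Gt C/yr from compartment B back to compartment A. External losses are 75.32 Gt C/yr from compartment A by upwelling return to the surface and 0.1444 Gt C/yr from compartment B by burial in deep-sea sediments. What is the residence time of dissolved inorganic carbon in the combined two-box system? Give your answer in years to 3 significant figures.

Residence time in the combined system uses the total inventory and the total *external* removal — internal exchanges between the two boxes cancel.
M_total = 12100 + 24010 = 36110 Gt C.
ΣF_external_out = 75.32 + 0.1444 = 75.464 Gt C/yr.
τ = M_total / ΣF_ext = 36110 / 75.464 = 478.5 yr.

479 yr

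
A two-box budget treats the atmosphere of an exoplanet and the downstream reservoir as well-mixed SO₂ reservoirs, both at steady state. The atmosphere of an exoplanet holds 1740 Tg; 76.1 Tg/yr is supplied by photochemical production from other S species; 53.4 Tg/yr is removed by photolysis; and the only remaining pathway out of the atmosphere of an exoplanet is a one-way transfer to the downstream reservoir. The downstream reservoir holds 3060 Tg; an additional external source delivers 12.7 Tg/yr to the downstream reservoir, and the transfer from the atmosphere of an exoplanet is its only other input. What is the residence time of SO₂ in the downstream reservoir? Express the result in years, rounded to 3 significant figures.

86.4 yr

Balance the atmosphere of an exoplanet: ΣF_in = 76.100 Tg/yr.
Transfer to the downstream reservoir = ΣF_in − (53.4) = 22.700 Tg/yr.
Total input to the downstream reservoir = 22.700 + 12.7 = 35.400 Tg/yr; at steady state this equals its total output.
τ = M / F = 3060 / 35.400 = 86.44 yr.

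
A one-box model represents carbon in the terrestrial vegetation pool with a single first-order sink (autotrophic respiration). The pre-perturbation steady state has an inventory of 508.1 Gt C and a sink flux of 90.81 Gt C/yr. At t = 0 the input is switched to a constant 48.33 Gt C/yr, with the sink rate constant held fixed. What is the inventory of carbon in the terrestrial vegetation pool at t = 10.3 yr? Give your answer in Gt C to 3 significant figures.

308 Gt C

Residence time τ = M₀/F₀ = 5.595 yr. The eventual steady state is M_∞ = M₀·(F₁/F₀) = 508.1 × 48.33/90.81 = 270.42 Gt C.
The anomaly ΔM(t) = M(t) − M_∞ decays as ΔM₀·e^(−t/τ) with ΔM₀ = 508.1 − 270.42 = 237.7 Gt C.
At t = 10.3 yr, e^(−t/τ) = e^(−1.841) = 0.1587, so ΔM = 37.72 Gt C and M = 270.42 + 37.72 = 308.13 Gt C.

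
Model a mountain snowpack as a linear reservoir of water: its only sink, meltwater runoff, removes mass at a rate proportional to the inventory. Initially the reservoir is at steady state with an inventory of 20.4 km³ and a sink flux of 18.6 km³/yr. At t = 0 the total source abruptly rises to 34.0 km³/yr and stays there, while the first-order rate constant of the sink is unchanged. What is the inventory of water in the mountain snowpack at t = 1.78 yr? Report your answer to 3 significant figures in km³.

34.0 km³

Residence time τ = M₀/F₀ = 1.097 yr. The eventual steady state is M_∞ = M₀·(F₁/F₀) = 20.4 × 34.0/18.6 = 37.290 km³.
The anomaly ΔM(t) = M(t) − M_∞ decays as ΔM₀·e^(−t/τ) with ΔM₀ = 20.4 − 37.290 = −16.89 km³.
At t = 1.78 yr, e^(−t/τ) = e^(−1.623) = 0.1973, so ΔM = −3.333 km³ and M = 37.290 − 3.333 = 33.958 km³.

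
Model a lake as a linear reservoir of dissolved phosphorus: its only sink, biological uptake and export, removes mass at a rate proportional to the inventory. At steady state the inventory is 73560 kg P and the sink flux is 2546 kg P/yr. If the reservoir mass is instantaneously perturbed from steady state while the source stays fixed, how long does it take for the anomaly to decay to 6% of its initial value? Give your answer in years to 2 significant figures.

81 yr

For a linear reservoir the anomaly decays as exp(−t/τ) with τ = M/F = 73560/2546 = 28.89 yr.
exp(−t/τ) = 0.06 ⇒ t = −τ ln(0.06) = 28.89 × 2.813 = 81.29 yr.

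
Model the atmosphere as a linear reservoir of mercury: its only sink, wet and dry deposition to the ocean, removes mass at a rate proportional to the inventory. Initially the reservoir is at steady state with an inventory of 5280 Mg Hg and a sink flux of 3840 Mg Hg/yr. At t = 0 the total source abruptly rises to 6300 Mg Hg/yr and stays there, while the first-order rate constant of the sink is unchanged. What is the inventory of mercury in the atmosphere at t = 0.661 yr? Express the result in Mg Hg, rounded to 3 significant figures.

The sink rate constant is k = F₀/M₀ = 3840/5280 = 0.7273 yr⁻¹.
Solving dM/dt = F₁ − kM with M(0) = M₀ gives M(t) = F₁/k + (M₀ − F₁/k)·e^(−kt).
F₁/k = 6300/0.7273 = 8662.5 Mg Hg; kt = 0.7273 × 0.661 = 0.4807, e^(−kt) = 0.6183.
M(0.661) = 8662.5 + (5280 − 8662.5) × 0.6183 = 8662.5 − 2092 = 6571.0 Mg Hg.

6570 Mg Hg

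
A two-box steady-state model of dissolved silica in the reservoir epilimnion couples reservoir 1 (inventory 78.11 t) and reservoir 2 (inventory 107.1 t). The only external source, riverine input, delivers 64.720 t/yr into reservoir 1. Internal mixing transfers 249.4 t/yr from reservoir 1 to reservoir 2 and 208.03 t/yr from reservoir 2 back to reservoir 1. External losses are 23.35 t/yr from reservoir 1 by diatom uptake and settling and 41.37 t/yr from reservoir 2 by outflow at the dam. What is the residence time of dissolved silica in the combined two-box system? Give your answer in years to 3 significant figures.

2.86 yr

Treat the two boxes together as one reservoir: the mixing fluxes between them are internal recycling, so τ = ΣM / Σ(external losses).
M_total = 78.11 + 107.1 = 185.21 t.
ΣF_external_out = 23.35 + 41.37 = 64.720 t/yr.
τ = M_total / ΣF_ext = 185.21 / 64.720 = 2.862 yr.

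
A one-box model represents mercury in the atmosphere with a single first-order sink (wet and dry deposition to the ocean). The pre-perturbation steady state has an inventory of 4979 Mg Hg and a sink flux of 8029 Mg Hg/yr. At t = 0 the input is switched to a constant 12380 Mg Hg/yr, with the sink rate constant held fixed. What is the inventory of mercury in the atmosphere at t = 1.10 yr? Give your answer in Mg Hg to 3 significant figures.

Residence time τ = M₀/F₀ = 0.6201 yr. The eventual steady state is M_∞ = M₀·(F₁/F₀) = 4979 × 12380/8029 = 7677.2 Mg Hg.
The anomaly ΔM(t) = M(t) − M_∞ decays as ΔM₀·e^(−t/τ) with ΔM₀ = 4979 − 7677.2 = −2698 Mg Hg.
At t = 1.10 yr, e^(−t/τ) = e^(−1.774) = 0.1697, so ΔM = −457.8 Mg Hg and M = 7677.2 − 457.8 = 7219.3 Mg Hg.

7220 Mg Hg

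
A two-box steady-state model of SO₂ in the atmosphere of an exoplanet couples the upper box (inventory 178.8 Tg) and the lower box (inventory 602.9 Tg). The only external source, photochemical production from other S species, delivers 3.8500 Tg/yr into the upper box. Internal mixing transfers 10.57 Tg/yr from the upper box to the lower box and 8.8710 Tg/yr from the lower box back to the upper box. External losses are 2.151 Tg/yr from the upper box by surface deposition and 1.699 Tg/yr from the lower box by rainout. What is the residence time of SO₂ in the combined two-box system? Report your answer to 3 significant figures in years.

203 yr

Treat the two boxes together as one reservoir: the mixing fluxes between them are internal recycling, so τ = ΣM / Σ(external losses).
M_total = 178.8 + 602.9 = 781.70 Tg.
ΣF_external_out = 2.151 + 1.699 = 3.8500 Tg/yr.
τ = M_total / ΣF_ext = 781.70 / 3.8500 = 203.0 yr.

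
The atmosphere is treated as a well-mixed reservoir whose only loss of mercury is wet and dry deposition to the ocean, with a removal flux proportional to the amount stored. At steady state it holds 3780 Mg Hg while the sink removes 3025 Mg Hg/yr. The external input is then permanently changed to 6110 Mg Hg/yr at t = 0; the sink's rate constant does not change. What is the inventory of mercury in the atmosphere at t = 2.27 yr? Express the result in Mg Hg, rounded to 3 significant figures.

7010 Mg Hg

The sink rate constant is k = F₀/M₀ = 3025/3780 = 0.8003 yr⁻¹.
Solving dM/dt = F₁ − kM with M(0) = M₀ gives M(t) = F₁/k + (M₀ − F₁/k)·e^(−kt).
F₁/k = 6110/0.8003 = 7635.0 Mg Hg; kt = 0.8003 × 2.27 = 1.817, e^(−kt) = 0.1626.
M(2.27) = 7635.0 + (3780 − 7635.0) × 0.1626 = 7635.0 − 626.7 = 7008.2 Mg Hg.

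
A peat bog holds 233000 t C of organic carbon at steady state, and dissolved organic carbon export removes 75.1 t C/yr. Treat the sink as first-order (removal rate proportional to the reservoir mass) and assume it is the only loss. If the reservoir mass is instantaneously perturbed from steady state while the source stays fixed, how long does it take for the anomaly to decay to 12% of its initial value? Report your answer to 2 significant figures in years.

For a linear reservoir the anomaly decays as exp(−t/τ) with τ = M/F = 233000/75.1 = 3103 yr.
exp(−t/τ) = 0.12 ⇒ t = −τ ln(0.12) = 3103 × 2.120 = 6578 yr.

6600 yr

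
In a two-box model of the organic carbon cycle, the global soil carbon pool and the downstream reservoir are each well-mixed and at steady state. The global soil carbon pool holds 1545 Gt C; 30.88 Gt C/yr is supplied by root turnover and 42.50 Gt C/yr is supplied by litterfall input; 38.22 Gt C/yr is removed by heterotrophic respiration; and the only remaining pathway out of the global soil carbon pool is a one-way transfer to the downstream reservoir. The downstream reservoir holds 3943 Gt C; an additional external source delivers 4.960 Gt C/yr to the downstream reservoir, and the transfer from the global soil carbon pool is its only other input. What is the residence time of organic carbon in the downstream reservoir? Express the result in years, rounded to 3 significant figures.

Balance the global soil carbon pool: ΣF_in = 30.88 + 42.50 = 73.380 Gt C/yr.
Transfer to the downstream reservoir = ΣF_in − (38.22) = 35.160 Gt C/yr.
Total input to the downstream reservoir = 35.160 + 4.960 = 40.120 Gt C/yr; at steady state this equals its total output.
τ = M / F = 3943 / 40.120 = 98.28 yr.

98.3 yr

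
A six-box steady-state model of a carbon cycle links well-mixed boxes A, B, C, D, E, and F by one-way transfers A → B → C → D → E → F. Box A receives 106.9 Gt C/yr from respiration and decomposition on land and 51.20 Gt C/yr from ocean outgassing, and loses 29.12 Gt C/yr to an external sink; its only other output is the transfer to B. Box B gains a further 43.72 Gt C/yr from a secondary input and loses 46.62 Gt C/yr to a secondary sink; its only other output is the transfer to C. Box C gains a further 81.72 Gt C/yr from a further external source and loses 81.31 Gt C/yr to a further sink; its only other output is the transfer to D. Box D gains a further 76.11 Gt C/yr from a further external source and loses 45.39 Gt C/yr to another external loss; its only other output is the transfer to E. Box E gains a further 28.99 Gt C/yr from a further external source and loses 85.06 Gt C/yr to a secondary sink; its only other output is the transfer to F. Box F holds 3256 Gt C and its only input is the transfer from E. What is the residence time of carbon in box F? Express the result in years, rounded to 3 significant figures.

Box A: F(A→B) = (106.9 + 51.20) − 29.12 = 128.98 Gt C/yr.
Box B: F(B→C) = (128.98 + 43.72) − 46.62 = 126.08 Gt C/yr.
Box C: F(C→D) = (126.08 + 81.72) − 81.31 = 126.49 Gt C/yr.
Box D: F(D→E) = (126.49 + 76.11) − 45.39 = 157.21 Gt C/yr.
Box E: F(E→F) = (157.21 + 28.99) − 85.06 = 101.14 Gt C/yr.
Box F throughput = its input = 101.14 Gt C/yr; τ = 3256 / 101.14 = 32.19 yr.

32.2 yr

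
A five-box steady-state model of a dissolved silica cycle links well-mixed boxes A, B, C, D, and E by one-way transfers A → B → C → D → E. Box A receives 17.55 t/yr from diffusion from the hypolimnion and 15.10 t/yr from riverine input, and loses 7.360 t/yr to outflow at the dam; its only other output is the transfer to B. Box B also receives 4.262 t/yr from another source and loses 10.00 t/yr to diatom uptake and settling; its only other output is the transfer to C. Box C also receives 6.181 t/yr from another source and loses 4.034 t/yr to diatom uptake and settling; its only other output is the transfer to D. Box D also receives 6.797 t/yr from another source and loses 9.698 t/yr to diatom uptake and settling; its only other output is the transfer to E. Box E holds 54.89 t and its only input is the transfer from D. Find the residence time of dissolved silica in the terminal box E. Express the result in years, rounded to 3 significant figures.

Box A: F(A→B) = (17.55 + 15.10) − 7.360 = 25.290 t/yr.
Box B: F(B→C) = (25.290 + 4.262) − 10.00 = 19.552 t/yr.
Box C: F(C→D) = (19.552 + 6.181) − 4.034 = 21.699 t/yr.
Box D: F(D→E) = (21.699 + 6.797) − 9.698 = 18.798 t/yr.
Box E throughput = its input = 18.798 t/yr; τ = 54.89 / 18.798 = 2.920 yr.

2.92 yr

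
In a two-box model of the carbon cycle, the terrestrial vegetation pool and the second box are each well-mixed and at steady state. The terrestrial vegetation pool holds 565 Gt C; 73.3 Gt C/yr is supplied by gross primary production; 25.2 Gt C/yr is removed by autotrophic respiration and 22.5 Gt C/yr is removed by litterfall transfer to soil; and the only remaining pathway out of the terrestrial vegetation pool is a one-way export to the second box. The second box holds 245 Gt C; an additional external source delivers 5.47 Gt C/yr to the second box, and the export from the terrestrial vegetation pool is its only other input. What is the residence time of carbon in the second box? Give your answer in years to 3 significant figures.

Balance the terrestrial vegetation pool: ΣF_in = 73.300 Gt C/yr.
Export to the second box = ΣF_in − (25.2 + 22.5) = 25.600 Gt C/yr.
Total input to the second box = 25.600 + 5.47 = 31.070 Gt C/yr; at steady state this equals its total output.
τ = M / F = 245 / 31.070 = 7.885 yr.

7.89 yr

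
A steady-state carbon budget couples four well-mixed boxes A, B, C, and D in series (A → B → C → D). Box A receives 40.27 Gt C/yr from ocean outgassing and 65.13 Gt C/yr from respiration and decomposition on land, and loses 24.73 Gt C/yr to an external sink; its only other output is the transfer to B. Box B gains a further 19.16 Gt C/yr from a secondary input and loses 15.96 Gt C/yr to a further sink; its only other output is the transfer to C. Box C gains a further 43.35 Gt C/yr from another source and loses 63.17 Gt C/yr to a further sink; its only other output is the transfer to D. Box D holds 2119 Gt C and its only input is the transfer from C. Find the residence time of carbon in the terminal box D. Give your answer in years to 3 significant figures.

Box A: F(A→B) = (40.27 + 65.13) − 24.73 = 80.670 Gt C/yr.
Box B: F(B→C) = (80.670 + 19.16) − 15.96 = 83.870 Gt C/yr.
Box C: F(C→D) = (83.870 + 43.35) − 63.17 = 64.050 Gt C/yr.
Box D throughput = its input = 64.050 Gt C/yr; τ = 2119 / 64.050 = 33.08 yr.

33.1 yr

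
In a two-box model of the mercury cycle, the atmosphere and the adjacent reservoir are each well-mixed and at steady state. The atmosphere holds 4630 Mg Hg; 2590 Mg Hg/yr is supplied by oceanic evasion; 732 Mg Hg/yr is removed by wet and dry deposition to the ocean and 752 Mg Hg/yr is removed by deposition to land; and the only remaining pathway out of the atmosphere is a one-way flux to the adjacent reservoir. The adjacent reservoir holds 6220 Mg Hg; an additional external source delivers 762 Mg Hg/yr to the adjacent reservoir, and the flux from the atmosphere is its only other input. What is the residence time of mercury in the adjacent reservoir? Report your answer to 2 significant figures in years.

Balance the atmosphere: ΣF_in = 2590.0 Mg Hg/yr.
Flux to the adjacent reservoir = ΣF_in − (732 + 752) = 1106.0 Mg Hg/yr.
Total input to the adjacent reservoir = 1106.0 + 762 = 1868.0 Mg Hg/yr; at steady state this equals its total output.
τ = M / F = 6220 / 1868.0 = 3.330 yr.

3.3 yr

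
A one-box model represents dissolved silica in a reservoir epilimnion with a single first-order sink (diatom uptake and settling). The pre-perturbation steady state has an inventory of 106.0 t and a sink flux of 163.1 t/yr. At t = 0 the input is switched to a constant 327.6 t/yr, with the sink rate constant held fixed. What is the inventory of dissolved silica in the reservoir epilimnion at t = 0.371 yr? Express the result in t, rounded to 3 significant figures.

Residence time τ = M₀/F₀ = 0.6499 yr. The eventual steady state is M_∞ = M₀·(F₁/F₀) = 106.0 × 327.6/163.1 = 212.91 t.
The anomaly ΔM(t) = M(t) − M_∞ decays as ΔM₀·e^(−t/τ) with ΔM₀ = 106.0 − 212.91 = −106.9 t.
At t = 0.371 yr, e^(−t/τ) = e^(−0.5708) = 0.5650, so ΔM = −60.41 t and M = 212.91 − 60.41 = 152.50 t.

153 t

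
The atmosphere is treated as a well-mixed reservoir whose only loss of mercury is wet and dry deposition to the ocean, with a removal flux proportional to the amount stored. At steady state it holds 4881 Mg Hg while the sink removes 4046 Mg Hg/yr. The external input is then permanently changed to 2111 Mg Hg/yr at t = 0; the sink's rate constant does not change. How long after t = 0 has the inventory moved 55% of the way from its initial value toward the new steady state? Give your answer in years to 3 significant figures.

τ = M₀/F₀ = 4881/4046 = 1.206 yr.
The remaining gap fraction is e^(−t/τ); 55% covered ⇒ e^(−t/τ) = 0.450.
t = −τ ln(0.450) = 1.206 × 0.7985 = 0.9633 yr.

0.963 yr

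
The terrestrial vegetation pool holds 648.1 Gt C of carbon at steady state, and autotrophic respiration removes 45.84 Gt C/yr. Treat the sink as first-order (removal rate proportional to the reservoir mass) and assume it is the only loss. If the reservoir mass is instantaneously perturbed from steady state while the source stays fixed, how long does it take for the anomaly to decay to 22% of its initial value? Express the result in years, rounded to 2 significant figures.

21 yr

For a linear reservoir the anomaly decays as exp(−t/τ) with τ = M/F = 648.1/45.84 = 14.14 yr.
exp(−t/τ) = 0.22 ⇒ t = −τ ln(0.22) = 14.14 × 1.514 = 21.41 yr.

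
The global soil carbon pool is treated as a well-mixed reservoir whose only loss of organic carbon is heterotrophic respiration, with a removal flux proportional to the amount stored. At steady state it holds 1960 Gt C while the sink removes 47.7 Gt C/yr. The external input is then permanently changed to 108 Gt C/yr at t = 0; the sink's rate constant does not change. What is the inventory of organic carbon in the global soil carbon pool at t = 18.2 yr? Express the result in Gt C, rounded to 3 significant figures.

Residence time τ = M₀/F₀ = 41.09 yr. The eventual steady state is M_∞ = M₀·(F₁/F₀) = 1960 × 108/47.7 = 4437.7 Gt C.
The anomaly ΔM(t) = M(t) − M_∞ decays as ΔM₀·e^(−t/τ) with ΔM₀ = 1960 − 4437.7 = −2478 Gt C.
At t = 18.2 yr, e^(−t/τ) = e^(−0.4429) = 0.6422, so ΔM = −1591 Gt C and M = 4437.7 − 1591 = 2846.7 Gt C.

2850 Gt C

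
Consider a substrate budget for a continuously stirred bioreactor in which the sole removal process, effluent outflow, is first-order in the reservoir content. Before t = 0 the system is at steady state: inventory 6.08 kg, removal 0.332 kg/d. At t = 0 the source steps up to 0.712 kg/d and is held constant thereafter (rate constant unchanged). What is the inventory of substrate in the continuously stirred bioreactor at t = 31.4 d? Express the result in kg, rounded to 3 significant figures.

τ = M₀/F₀ = 6.08/0.332 = 18.31 d; rate constant k = 1/τ.
New steady state M_∞ = F₁/k = F₁·τ = 0.712 × 18.31 = 13.039 kg.
M(t) = M_∞ + (M₀ − M_∞)·e^(−t/τ); t/τ = 31.4/18.31 = 1.715, so e^(−t/τ) = 0.1800.
M(t) = 13.039 − 6.959 × 0.1800 = 11.786 kg.

11.8 kg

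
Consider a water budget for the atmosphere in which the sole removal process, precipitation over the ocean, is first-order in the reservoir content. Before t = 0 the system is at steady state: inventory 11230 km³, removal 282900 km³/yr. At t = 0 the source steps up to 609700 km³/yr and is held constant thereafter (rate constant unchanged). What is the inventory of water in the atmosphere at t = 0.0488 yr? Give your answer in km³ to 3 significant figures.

20400 km³

The sink rate constant is k = F₀/M₀ = 282900/11230 = 25.19 yr⁻¹.
Solving dM/dt = F₁ − kM with M(0) = M₀ gives M(t) = F₁/k + (M₀ − F₁/k)·e^(−kt).
F₁/k = 609700/25.19 = 24203 km³; kt = 25.19 × 0.0488 = 1.229, e^(−kt) = 0.2925.
M(0.0488) = 24203 + (11230 − 24203) × 0.2925 = 24203 − 3794 = 20408 km³.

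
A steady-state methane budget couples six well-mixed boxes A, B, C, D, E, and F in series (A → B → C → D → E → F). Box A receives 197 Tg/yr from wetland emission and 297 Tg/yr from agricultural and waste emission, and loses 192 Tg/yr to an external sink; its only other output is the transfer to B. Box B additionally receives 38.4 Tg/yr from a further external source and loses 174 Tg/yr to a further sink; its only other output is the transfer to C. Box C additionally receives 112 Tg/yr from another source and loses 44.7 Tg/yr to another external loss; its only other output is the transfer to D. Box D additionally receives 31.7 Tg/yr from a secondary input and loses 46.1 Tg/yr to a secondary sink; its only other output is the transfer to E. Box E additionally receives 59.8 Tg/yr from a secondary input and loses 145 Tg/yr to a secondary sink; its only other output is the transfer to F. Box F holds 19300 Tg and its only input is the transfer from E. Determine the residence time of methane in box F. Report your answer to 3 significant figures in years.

Box A: F(A→B) = (197 + 297) − 192 = 302.00 Tg/yr.
Box B: F(B→C) = (302.00 + 38.4) − 174 = 166.40 Tg/yr.
Box C: F(C→D) = (166.40 + 112) − 44.7 = 233.70 Tg/yr.
Box D: F(D→E) = (233.70 + 31.7) − 46.1 = 219.30 Tg/yr.
Box E: F(E→F) = (219.30 + 59.8) − 145 = 134.10 Tg/yr.
Box F throughput = its input = 134.10 Tg/yr; τ = 19300 / 134.10 = 143.9 yr.

144 yr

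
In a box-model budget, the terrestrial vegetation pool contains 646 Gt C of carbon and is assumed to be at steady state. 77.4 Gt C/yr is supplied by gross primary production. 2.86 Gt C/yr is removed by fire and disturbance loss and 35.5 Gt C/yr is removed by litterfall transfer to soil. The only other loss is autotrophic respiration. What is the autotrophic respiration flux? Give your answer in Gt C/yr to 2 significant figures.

At steady state ΣF_in = ΣF_out.
ΣF_in = 77.400 Gt C/yr.
Autotrophic respiration flux = ΣF_in − (2.86 + 35.5) = 77.400 − 38.36 = 39.04 Gt C/yr.

39 Gt C/yr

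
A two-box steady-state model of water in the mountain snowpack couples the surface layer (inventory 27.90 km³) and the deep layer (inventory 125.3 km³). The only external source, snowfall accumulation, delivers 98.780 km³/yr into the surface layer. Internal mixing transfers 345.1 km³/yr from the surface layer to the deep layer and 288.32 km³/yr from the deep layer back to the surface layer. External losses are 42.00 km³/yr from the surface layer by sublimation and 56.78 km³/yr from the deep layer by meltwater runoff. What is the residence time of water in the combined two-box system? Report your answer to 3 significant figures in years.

For the system as a whole, the A↔B exchange is internal and contributes nothing to the throughput; only the external sinks remove mass.
M_total = 27.90 + 125.3 = 153.20 km³.
ΣF_external_out = 42.00 + 56.78 = 98.780 km³/yr.
τ = M_total / ΣF_ext = 153.20 / 98.780 = 1.551 yr.

1.55 yr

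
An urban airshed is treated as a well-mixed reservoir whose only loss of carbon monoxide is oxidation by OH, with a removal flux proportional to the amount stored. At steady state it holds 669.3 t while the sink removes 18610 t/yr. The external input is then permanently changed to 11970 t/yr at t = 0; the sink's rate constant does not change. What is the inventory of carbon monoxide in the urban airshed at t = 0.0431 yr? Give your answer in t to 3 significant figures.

503 t

The sink rate constant is k = F₀/M₀ = 18610/669.3 = 27.81 yr⁻¹.
Solving dM/dt = F₁ − kM with M(0) = M₀ gives M(t) = F₁/k + (M₀ − F₁/k)·e^(−kt).
F₁/k = 11970/27.81 = 430.50 t; kt = 27.81 × 0.0431 = 1.198, e^(−kt) = 0.3017.
M(0.0431) = 430.50 + (669.3 − 430.50) × 0.3017 = 430.50 + 72.04 = 502.54 t.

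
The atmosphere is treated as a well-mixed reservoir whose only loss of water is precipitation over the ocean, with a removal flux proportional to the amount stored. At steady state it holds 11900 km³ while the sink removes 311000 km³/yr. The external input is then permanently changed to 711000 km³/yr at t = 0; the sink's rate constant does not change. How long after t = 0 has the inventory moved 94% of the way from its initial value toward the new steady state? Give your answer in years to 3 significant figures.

0.108 yr

τ = M₀/F₀ = 11900/311000 = 0.03826 yr.
The remaining gap fraction is e^(−t/τ); 94% covered ⇒ e^(−t/τ) = 0.0600.
t = −τ ln(0.0600) = 0.03826 × 2.813 = 0.1077 yr.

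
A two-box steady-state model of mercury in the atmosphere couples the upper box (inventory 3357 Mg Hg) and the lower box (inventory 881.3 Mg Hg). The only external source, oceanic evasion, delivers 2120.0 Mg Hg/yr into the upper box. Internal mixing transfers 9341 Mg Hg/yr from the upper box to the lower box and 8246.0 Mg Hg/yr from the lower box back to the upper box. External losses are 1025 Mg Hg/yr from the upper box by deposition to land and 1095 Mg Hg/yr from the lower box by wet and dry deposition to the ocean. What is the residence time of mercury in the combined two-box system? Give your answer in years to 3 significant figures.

2.00 yr

Treat the two boxes together as one reservoir: the mixing fluxes between them are internal recycling, so τ = ΣM / Σ(external losses).
M_total = 3357 + 881.3 = 4238.3 Mg Hg.
ΣF_external_out = 1025 + 1095 = 2120.0 Mg Hg/yr.
τ = M_total / ΣF_ext = 4238.3 / 2120.0 = 1.999 yr.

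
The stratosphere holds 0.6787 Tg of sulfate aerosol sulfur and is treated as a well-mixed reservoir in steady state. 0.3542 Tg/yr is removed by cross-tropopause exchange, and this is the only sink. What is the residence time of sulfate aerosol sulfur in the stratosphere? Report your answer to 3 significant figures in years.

τ = M / F = 0.6787 / 0.3542 = 1.916 yr.

1.92 yr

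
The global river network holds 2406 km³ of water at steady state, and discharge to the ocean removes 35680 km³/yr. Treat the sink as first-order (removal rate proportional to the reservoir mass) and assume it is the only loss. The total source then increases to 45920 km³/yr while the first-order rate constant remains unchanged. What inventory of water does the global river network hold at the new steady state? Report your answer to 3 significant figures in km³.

Rate constant k = F/M = 35680 / 2406 = 14.83 yr⁻¹.
At the new steady state, source = k·M_new ⇒ M_new = 45920 / 14.83 = 3097 km³.
(Equivalently M_new = M × F_new/F_old = 2406 × 45920/35680.)

3100 km³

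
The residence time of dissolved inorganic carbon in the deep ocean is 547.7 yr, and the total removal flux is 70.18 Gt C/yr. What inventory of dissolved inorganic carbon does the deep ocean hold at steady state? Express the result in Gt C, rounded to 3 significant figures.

38400 Gt C

τ = M/F ⇒ M = τ × F = 547.7 × 70.18 = 38440 Gt C.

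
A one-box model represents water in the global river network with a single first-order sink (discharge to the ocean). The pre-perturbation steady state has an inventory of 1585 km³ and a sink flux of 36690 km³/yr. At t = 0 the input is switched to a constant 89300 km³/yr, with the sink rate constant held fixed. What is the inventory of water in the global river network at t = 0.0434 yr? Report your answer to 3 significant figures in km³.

τ = M₀/F₀ = 1585/36690 = 0.04320 yr; rate constant k = 1/τ.
New steady state M_∞ = F₁/k = F₁·τ = 89300 × 0.04320 = 3857.7 km³.
M(t) = M_∞ + (M₀ − M_∞)·e^(−t/τ); t/τ = 0.0434/0.04320 = 1.005, so e^(−t/τ) = 0.3662.
M(t) = 3857.7 − 2273 × 0.3662 = 3025.5 km³.

3030 km³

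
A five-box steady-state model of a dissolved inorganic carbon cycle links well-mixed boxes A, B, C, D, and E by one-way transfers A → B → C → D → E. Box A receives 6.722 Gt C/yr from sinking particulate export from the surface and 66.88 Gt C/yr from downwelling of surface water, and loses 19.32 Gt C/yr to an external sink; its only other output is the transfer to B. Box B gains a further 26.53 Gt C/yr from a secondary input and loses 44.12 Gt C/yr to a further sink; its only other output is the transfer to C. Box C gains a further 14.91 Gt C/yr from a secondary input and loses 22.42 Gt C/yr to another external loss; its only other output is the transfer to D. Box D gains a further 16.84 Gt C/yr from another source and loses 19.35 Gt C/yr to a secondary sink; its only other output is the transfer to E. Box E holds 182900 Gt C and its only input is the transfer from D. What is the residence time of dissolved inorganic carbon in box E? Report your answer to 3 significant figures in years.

6860 yr

Box A: F(A→B) = (6.722 + 66.88) − 19.32 = 54.282 Gt C/yr.
Box B: F(B→C) = (54.282 + 26.53) − 44.12 = 36.692 Gt C/yr.
Box C: F(C→D) = (36.692 + 14.91) − 22.42 = 29.182 Gt C/yr.
Box D: F(D→E) = (29.182 + 16.84) − 19.35 = 26.672 Gt C/yr.
Box E throughput = its input = 26.672 Gt C/yr; τ = 182900 / 26.672 = 6857 yr.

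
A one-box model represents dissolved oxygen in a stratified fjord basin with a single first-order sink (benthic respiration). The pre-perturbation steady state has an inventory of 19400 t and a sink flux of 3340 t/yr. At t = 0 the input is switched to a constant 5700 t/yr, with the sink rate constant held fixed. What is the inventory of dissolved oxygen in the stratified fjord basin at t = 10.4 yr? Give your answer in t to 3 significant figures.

Residence time τ = M₀/F₀ = 5.808 yr. The eventual steady state is M_∞ = M₀·(F₁/F₀) = 19400 × 5700/3340 = 33108 t.
The anomaly ΔM(t) = M(t) − M_∞ decays as ΔM₀·e^(−t/τ) with ΔM₀ = 19400 − 33108 = −13710 t.
At t = 10.4 yr, e^(−t/τ) = e^(−1.791) = 0.1669, so ΔM = −2287 t and M = 33108 − 2287 = 30820 t.

30800 t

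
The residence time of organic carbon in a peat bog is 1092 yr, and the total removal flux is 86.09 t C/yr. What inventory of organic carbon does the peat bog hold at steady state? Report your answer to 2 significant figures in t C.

94000 t C

τ = M/F ⇒ M = τ × F = 1092 × 86.09 = 94010 t C.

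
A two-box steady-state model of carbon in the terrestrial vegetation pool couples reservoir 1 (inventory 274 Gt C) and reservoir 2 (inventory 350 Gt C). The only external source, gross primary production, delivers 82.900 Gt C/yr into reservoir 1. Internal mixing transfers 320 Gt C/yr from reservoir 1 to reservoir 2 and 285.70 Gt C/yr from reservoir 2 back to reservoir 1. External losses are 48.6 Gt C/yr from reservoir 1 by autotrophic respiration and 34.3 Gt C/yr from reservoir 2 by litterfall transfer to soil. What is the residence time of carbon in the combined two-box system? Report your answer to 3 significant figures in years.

7.53 yr

Residence time in the combined system uses the total inventory and the total *external* removal — internal exchanges between the two boxes cancel.
M_total = 274 + 350 = 624.00 Gt C.
ΣF_external_out = 48.6 + 34.3 = 82.900 Gt C/yr.
τ = M_total / ΣF_ext = 624.00 / 82.900 = 7.527 yr.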